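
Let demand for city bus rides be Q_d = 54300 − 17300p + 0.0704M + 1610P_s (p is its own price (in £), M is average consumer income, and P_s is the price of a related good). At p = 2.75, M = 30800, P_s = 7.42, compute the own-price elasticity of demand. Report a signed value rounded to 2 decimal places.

At the given values, Q_d = 54300 − 17300(2.75) + 0.0704(30800) + 1610(7.42) = 20839.52.
∂Q_d/∂p = −17300.
E = (-17300) × (2.75/20839.52) = -2.2829…

-2.28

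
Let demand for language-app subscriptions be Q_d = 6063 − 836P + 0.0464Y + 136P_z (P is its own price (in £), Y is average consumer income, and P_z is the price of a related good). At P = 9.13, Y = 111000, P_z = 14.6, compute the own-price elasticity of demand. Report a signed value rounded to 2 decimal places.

-1.37

At the given values, Q_d = 6063 − 836(9.13) + 0.0464(111000) + 136(14.6) = 5566.32.
∂Q_d/∂P = −836.
E = (-836) × (9.13/5566.32) = -1.3712…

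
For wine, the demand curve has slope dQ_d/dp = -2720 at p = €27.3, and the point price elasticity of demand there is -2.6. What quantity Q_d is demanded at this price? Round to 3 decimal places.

28560.000

Ed = (dQ_d/dp)·(p/Q_d) ⇒ Q_d = (dQ_d/dp)·p/Ed = (-2720)·27.3/(-2.6) = 28560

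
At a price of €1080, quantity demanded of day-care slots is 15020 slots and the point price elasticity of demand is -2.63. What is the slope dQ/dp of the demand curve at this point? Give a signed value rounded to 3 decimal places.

-36.576

Ed = (dQ/dp)·(p/Q) ⇒ dQ/dp = Ed·Q/p = (-2.63)·15020/1080 = -36.57648…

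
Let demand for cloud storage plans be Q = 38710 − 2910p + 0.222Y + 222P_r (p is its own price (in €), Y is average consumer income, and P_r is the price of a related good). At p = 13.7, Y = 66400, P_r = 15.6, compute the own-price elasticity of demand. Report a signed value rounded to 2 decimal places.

At the given values, Q = 38710 − 2910(13.7) + 0.222(66400) + 222(15.6) = 17047.
∂Q/∂p = −2910.
E = (-2910) × (13.7/17047) = -2.3386…

-2.34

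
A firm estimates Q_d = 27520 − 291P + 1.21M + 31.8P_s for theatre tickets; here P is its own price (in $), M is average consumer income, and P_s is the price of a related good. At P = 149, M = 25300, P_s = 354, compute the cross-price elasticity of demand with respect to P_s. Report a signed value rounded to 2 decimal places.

At the given values, Q_d = 27520 − 291(149) + 1.21(25300) + 31.8(354) = 26031.2.
∂Q_d/∂P_s = 31.8.
E = (31.8) × (354/26031.2) = 0.4324…

0.43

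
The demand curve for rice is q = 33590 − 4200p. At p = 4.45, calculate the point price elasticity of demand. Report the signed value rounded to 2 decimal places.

-1.25

dq/dp = −4200. At p = 4.45, q = 33590 − 4200(4.45) = 14900.
Ed = (dq/dp)·(p/q) = −4200 × (4.45/14900) = -1.2543…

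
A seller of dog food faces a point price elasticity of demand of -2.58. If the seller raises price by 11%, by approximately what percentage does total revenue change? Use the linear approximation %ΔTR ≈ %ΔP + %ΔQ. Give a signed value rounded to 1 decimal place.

%ΔQ ≈ Ed × %ΔP = (-2.58) × (+11%) = -28.3800%
%ΔTR ≈ %ΔP + %ΔQ = (+11%) + (-28.3800%) = -17.3800%

-17.4%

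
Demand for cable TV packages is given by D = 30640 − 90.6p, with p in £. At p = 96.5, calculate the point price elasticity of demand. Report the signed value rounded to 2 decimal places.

dD/dp = −90.6. At p = 96.5, D = 30640 − 90.6(96.5) = 21897.1.
Ed = (dD/dp)·(p/D) = −90.6 × (96.5/21897.1) = -0.3992…

-0.40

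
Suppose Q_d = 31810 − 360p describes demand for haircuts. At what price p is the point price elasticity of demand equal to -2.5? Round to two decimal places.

63.12

Ed = −360p/(31810 − 360p). Set this equal to -2.5:
360p = 2.5·(31810 − 360p) ⇒ 360p(1 + 2.5) = 2.5·31810
p = 2.5·31810 / (360·3.5) = 63.1150…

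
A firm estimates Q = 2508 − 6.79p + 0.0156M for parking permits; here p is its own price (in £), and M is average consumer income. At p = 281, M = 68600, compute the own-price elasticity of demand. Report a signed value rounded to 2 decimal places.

-1.14

At the given values, Q = 2508 − 6.79(281) + 0.0156(68600) = 1670.17.
∂Q/∂p = −6.79.
E = (-6.79) × (281/1670.17) = -1.1423…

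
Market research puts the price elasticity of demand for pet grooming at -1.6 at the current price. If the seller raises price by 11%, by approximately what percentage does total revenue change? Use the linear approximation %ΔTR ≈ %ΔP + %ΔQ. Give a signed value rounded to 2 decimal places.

%ΔQ ≈ Ed × %ΔP = (-1.6) × (+11%) = -17.6000%
%ΔTR ≈ %ΔP + %ΔQ = (+11%) + (-17.6000%) = -6.6000%

-6.60%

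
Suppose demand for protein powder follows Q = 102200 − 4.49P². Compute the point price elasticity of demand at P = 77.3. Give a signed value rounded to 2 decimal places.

dQ/dP = −2·4.49·P = -694.154. At P = 77.3, Q = 75370.9479.
Ed = (dQ/dP)·(P/Q) = (-694.154) × (77.3/75370.9479) = -0.7119…

-0.71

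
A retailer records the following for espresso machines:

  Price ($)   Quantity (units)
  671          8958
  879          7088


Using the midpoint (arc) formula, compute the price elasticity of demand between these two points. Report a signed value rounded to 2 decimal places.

-0.87

%ΔQ = (7088 − 8958) / [(8958 + 7088)/2] = -1870/8023 = -0.233079…
%ΔP = (879 − 671) / [(671 + 879)/2] = 208/775 = 0.268387…
Arc Ed = %ΔQ / %ΔP = (-1870/8023) / (208/775) = -0.8684…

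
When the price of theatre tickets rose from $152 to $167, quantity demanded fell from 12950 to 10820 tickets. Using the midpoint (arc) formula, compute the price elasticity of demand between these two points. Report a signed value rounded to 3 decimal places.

%ΔQ = (10820 − 12950) / [(12950 + 10820)/2] = -2130/11885 = -0.179217…
%ΔP = (167 − 152) / [(152 + 167)/2] = 15/159.5 = 0.094043…
Arc Ed = %ΔQ / %ΔP = (-2130/11885) / (15/159.5) = -1.90567…

-1.906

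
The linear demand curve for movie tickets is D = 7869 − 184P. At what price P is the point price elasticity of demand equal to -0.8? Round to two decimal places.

19.01

Ed = −184P/(7869 − 184P). Set this equal to -0.8:
184P = 0.8·(7869 − 184P) ⇒ 184P(1 + 0.8) = 0.8·7869
P = 0.8·7869 / (184·1.8) = 19.0072…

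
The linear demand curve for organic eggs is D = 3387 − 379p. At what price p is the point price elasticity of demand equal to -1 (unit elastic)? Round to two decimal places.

Ed = −379p/(3387 − 379p). Set this equal to -1:
379p = 1·(3387 − 379p) ⇒ 379p(1 + 1) = 1·3387
p = 1·3387 / (379·2) = 4.4683…

4.47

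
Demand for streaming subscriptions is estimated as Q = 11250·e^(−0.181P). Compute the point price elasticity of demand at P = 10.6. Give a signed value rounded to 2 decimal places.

-1.92

dQ/dP = −0.181·Q = -298.947. At P = 10.6, Q = 1651.64.
Ed = (dQ/dP)·(P/Q) = (-298.947) × (10.6/1651.64) = -1.9186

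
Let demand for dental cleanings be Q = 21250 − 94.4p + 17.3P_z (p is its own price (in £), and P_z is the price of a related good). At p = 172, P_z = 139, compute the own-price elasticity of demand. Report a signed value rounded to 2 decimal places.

-2.19

At the given values, Q = 21250 − 94.4(172) + 17.3(139) = 7417.9.
∂Q/∂p = −94.4.
E = (-94.4) × (172/7417.9) = -2.1888…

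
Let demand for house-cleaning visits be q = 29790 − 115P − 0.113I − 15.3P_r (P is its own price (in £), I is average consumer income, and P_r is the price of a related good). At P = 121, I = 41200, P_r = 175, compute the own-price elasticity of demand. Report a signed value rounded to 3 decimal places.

-1.629

At the given values, q = 29790 − 115(121) − 0.113(41200) − 15.3(175) = 8541.9.
∂q/∂P = −115.
E = (-115) × (121/8541.9) = -1.62902…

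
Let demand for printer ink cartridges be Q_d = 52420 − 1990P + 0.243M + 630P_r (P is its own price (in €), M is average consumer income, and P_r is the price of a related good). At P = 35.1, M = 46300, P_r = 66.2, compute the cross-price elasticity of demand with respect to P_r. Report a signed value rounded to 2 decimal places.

At the given values, Q_d = 52420 − 1990(35.1) + 0.243(46300) + 630(66.2) = 35527.9.
∂Q_d/∂P_r = 630.
E = (630) × (66.2/35527.9) = 1.1738…

1.17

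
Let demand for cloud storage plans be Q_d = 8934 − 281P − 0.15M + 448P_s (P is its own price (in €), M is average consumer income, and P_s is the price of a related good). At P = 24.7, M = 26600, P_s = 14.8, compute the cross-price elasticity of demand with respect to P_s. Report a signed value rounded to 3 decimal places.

1.431

At the given values, Q_d = 8934 − 281(24.7) − 0.15(26600) + 448(14.8) = 4633.7.
∂Q_d/∂P_s = 448.
E = (448) × (14.8/4633.7) = 1.43090…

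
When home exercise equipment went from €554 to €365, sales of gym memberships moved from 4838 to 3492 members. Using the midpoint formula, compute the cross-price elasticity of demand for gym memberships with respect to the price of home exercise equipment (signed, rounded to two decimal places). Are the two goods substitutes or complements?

%ΔQ_{gym memberships} = (3492 − 4838)/avg = -1346/4165 = -0.323169…
%ΔP_{home exercise equipment} = (365 − 554)/avg = -189/459.5 = -0.411316…
E_cross = (-1346/4165) / (-189/459.5) = 0.7856…
E_cross > 0 ⇒ the goods are substitutes.

0.79; substitutes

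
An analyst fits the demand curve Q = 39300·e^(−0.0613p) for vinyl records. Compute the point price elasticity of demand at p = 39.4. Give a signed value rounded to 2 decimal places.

dQ/dp = −0.0613·Q = -215.247. At p = 39.4, Q = 3511.36.
Ed = (dQ/dp)·(p/Q) = (-215.247) × (39.4/3511.36) = -2.4152…

-2.42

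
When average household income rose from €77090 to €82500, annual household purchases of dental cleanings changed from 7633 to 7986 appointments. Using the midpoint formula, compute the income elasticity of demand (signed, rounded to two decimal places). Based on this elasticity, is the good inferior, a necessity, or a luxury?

0.67; necessity

%ΔQ = (7986 − 7633)/[( 7633 + 7986)/2] = 353/7809.5 = 0.045201…
%ΔIncome = (82500 − 77090)/[( 77090 + 82500)/2] = 5410/79795 = 0.067798…
E_income = (353/7809.5) / (5410/79795) = 0.6666…
0 < E_income < 1 ⇒ normal good, necessity.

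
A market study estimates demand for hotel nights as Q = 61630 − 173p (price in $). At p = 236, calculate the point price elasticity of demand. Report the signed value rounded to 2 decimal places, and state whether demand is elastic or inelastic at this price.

dQ/dp = −173. At p = 236, Q = 61630 − 173(236) = 20802.
Ed = (dQ/dp)·(p/Q) = −173 × (236/20802) = -1.9626…
|Ed| = 1.96 > 1, so demand is elastic.

-1.96; elastic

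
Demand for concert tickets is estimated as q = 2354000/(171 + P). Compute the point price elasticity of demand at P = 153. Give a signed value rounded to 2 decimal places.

dq/dP = −2354000/(171 + P)² = -22.4242. At P = 153, q = 7265.43.
Ed = (dq/dP)·(P/q) = (-22.4242) × (153/7265.43) = -0.4722…

-0.47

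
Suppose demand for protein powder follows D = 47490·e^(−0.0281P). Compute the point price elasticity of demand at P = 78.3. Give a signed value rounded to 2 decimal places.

-2.20

dD/dP = −0.0281·D = -147.829. At P = 78.3, D = 5260.83.
Ed = (dD/dP)·(P/D) = (-147.829) × (78.3/5260.83) = -2.2002…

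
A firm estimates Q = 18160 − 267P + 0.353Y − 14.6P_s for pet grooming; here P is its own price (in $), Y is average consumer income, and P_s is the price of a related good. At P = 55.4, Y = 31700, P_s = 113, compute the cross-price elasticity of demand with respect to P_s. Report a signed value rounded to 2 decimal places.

At the given values, Q = 18160 − 267(55.4) + 0.353(31700) − 14.6(113) = 12908.5.
∂Q/∂P_s = -14.6.
E = (-14.6) × (113/12908.5) = -0.1278…

-0.13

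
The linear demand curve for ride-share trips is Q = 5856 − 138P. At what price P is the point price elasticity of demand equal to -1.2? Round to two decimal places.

23.15

Ed = −138P/(5856 − 138P). Set this equal to -1.2:
138P = 1.2·(5856 − 138P) ⇒ 138P(1 + 1.2) = 1.2·5856
P = 1.2·5856 / (138·2.2) = 23.1462…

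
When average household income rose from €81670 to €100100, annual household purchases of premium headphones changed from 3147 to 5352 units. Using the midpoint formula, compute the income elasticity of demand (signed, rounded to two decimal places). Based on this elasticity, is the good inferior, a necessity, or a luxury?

%ΔQ = (5352 − 3147)/[( 3147 + 5352)/2] = 2205/4249.5 = 0.518884…
%ΔIncome = (100100 − 81670)/[( 81670 + 100100)/2] = 18430/90885 = 0.202783…
E_income = (2205/4249.5) / (18430/90885) = 2.5588…
E_income > 1 ⇒ normal good, luxury.

2.56; luxury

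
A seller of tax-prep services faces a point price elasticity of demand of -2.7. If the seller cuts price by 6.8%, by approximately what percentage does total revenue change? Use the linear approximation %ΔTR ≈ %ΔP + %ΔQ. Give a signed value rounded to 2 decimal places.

+11.56%

%ΔQ ≈ Ed × %ΔP = (-2.7) × (-6.8%) = +18.3600%
%ΔTR ≈ %ΔP + %ΔQ = (-6.8%) + (+18.3600%) = +11.5600%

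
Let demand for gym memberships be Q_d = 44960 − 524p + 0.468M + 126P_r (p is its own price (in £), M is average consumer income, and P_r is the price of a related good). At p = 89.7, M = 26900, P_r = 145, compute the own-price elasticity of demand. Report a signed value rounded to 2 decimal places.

-1.63

At the given values, Q_d = 44960 − 524(89.7) + 0.468(26900) + 126(145) = 28816.4.
∂Q_d/∂p = −524.
E = (-524) × (89.7/28816.4) = -1.6311…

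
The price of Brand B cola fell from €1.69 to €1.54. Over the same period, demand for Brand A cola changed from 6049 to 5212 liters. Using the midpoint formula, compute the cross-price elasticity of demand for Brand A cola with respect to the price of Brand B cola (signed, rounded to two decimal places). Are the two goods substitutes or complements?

%ΔQ_{Brand A cola} = (5212 − 6049)/avg = -837/5630.5 = -0.148654…
%ΔP_{Brand B cola} = (1.54 − 1.69)/avg = -0.15/1.615 = -0.092879…
E_cross = (-837/5630.5) / (-0.15/1.615) = 1.6005…
E_cross > 0 ⇒ the goods are substitutes.

1.60; substitutes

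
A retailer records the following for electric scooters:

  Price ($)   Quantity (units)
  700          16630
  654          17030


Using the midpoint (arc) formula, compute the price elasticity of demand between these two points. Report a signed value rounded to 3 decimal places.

-0.350

%ΔQ = (17030 − 16630) / [(16630 + 17030)/2] = 400/16830 = 0.023767…
%ΔP = (654 − 700) / [(700 + 654)/2] = -46/677 = -0.067946…
Arc Ed = %ΔQ / %ΔP = (400/16830) / (-46/677) = -0.34978…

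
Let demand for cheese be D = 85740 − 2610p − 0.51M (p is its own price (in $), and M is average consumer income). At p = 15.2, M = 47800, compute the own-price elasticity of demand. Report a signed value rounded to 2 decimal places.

At the given values, D = 85740 − 2610(15.2) − 0.51(47800) = 21690.
∂D/∂p = −2610.
E = (-2610) × (15.2/21690) = -1.8290…

-1.83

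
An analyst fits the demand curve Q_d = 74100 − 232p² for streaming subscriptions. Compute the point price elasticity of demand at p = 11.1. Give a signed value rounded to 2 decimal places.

-1.26

dQ_d/dp = −2·232·p = -5150.4. At p = 11.1, Q_d = 45515.28.
Ed = (dQ_d/dp)·(p/Q_d) = (-5150.4) × (11.1/45515.28) = -1.2560…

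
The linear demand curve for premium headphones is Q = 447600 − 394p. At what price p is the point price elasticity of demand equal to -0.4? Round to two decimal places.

324.58

Ed = −394p/(447600 − 394p). Set this equal to -0.4:
394p = 0.4·(447600 − 394p) ⇒ 394p(1 + 0.4) = 0.4·447600
p = 0.4·447600 / (394·1.4) = 324.5830…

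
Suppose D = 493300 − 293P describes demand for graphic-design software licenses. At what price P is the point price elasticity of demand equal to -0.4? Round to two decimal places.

481.03

Ed = −293P/(493300 − 293P). Set this equal to -0.4:
293P = 0.4·(493300 − 293P) ⇒ 293P(1 + 0.4) = 0.4·493300
P = 0.4·493300 / (293·1.4) = 481.0336…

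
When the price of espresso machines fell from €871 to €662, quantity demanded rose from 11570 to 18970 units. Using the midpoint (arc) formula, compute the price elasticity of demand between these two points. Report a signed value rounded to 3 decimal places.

-1.777

%ΔQ = (18970 − 11570) / [(11570 + 18970)/2] = 7400/15270 = 0.484610…
%ΔP = (662 − 871) / [(871 + 662)/2] = -209/766.5 = -0.272667…
Arc Ed = %ΔQ / %ΔP = (7400/15270) / (-209/766.5) = -1.77729…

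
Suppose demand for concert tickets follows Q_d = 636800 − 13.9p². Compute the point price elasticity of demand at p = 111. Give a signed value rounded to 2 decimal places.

dQ_d/dp = −2·13.9·p = -3085.8. At p = 111, Q_d = 465538.1.
Ed = (dQ_d/dp)·(p/Q_d) = (-3085.8) × (111/465538.1) = -0.7357…

-0.74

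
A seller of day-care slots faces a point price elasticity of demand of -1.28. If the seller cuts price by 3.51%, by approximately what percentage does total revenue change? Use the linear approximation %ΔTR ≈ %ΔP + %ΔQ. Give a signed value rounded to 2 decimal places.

%ΔQ ≈ Ed × %ΔP = (-1.28) × (-3.51%) = +4.4928%
%ΔTR ≈ %ΔP + %ΔQ = (-3.51%) + (+4.4928%) = +0.9828%

+0.98%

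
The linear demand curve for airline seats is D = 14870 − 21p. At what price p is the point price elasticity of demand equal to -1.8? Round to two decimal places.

455.20

Ed = −21p/(14870 − 21p). Set this equal to -1.8:
21p = 1.8·(14870 − 21p) ⇒ 21p(1 + 1.8) = 1.8·14870
p = 1.8·14870 / (21·2.8) = 455.2040…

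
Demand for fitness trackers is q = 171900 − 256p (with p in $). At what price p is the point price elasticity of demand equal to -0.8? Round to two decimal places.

Ed = −256p/(171900 − 256p). Set this equal to -0.8:
256p = 0.8·(171900 − 256p) ⇒ 256p(1 + 0.8) = 0.8·171900
p = 0.8·171900 / (256·1.8) = 298.4375

298.44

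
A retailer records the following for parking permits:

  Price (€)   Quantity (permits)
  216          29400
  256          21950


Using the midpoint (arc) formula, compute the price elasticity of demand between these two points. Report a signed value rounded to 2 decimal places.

-1.71

%ΔQ = (21950 − 29400) / [(29400 + 21950)/2] = -7450/25675 = -0.290165…
%ΔP = (256 − 216) / [(216 + 256)/2] = 40/236 = 0.169491…
Arc Ed = %ΔQ / %ΔP = (-7450/25675) / (40/236) = -1.7119…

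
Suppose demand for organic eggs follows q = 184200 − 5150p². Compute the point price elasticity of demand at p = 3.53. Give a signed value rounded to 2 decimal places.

dq/dp = −2·5150·p = -36359. At p = 3.53, q = 120026.365.
Ed = (dq/dp)·(p/q) = (-36359) × (3.53/120026.365) = -1.0693…

-1.07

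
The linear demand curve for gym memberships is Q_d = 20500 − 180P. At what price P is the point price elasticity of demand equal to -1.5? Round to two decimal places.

Ed = −180P/(20500 − 180P). Set this equal to -1.5:
180P = 1.5·(20500 − 180P) ⇒ 180P(1 + 1.5) = 1.5·20500
P = 1.5·20500 / (180·2.5) = 68.3333…

68.33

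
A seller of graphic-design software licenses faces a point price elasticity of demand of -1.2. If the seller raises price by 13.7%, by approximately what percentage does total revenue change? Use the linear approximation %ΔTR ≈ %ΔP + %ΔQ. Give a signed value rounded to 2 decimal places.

-2.74%

%ΔQ ≈ Ed × %ΔP = (-1.2) × (+13.7%) = -16.4400%
%ΔTR ≈ %ΔP + %ΔQ = (+13.7%) + (-16.4400%) = -2.7400%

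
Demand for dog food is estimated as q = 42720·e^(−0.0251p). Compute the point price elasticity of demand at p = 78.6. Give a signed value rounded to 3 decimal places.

-1.973

dq/dp = −0.0251·q = -149.109. At p = 78.6, q = 5940.58.
Ed = (dq/dp)·(p/q) = (-149.109) × (78.6/5940.58) = -1.97286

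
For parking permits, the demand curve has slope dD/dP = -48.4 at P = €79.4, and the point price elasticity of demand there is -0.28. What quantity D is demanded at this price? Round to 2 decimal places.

Ed = (dD/dP)·(P/D) ⇒ D = (dD/dP)·P/Ed = (-48.4)·79.4/(-0.28) = 13724.8571…

13724.86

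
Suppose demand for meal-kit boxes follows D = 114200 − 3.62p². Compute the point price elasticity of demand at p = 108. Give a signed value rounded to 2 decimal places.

dD/dp = −2·3.62·p = -781.92. At p = 108, D = 71976.32.
Ed = (dD/dp)·(p/D) = (-781.92) × (108/71976.32) = -1.1732…

-1.17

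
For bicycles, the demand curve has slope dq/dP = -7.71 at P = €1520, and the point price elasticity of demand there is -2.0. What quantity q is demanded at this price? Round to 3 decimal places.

5859.600

Ed = (dq/dP)·(P/q) ⇒ q = (dq/dP)·P/Ed = (-7.71)·1520/(-2.0) = 5859.6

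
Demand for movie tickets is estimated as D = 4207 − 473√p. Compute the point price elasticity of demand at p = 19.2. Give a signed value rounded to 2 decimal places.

dD/dp = −473/(2√p) = -53.9735. At p = 19.2, D = 2134.42.
Ed = (dD/dp)·(p/D) = (-53.9735) × (19.2/2134.42) = -0.4855…

-0.49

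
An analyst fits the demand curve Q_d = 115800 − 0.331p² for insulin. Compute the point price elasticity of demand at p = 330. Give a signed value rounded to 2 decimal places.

-0.90

dQ_d/dp = −2·0.331·p = -218.46. At p = 330, Q_d = 79754.1.
Ed = (dQ_d/dp)·(p/Q_d) = (-218.46) × (330/79754.1) = -0.9039…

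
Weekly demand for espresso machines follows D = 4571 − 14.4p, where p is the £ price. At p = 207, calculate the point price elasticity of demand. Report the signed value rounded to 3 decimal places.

dD/dp = −14.4. At p = 207, D = 4571 − 14.4(207) = 1590.2.
Ed = (dD/dp)·(p/D) = −14.4 × (207/1590.2) = -1.87448…

-1.874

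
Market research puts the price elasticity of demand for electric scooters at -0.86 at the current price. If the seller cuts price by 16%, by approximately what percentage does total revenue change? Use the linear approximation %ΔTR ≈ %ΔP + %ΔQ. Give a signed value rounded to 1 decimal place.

-2.2%

%ΔQ ≈ Ed × %ΔP = (-0.86) × (-16%) = +13.7600%
%ΔTR ≈ %ΔP + %ΔQ = (-16%) + (+13.7600%) = -2.2400%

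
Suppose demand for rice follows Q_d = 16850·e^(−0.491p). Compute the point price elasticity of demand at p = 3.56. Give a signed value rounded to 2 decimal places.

dQ_d/dp = −0.491·Q_d = -1440.63. At p = 3.56, Q_d = 2934.07.
Ed = (dQ_d/dp)·(p/Q_d) = (-1440.63) × (3.56/2934.07) = -1.7479…

-1.75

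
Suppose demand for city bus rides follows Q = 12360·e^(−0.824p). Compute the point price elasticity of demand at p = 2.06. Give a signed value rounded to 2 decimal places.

dQ/dp = −0.824·Q = -1865.34. At p = 2.06, Q = 2263.76.
Ed = (dQ/dp)·(p/Q) = (-1865.34) × (2.06/2263.76) = -1.6974…

-1.70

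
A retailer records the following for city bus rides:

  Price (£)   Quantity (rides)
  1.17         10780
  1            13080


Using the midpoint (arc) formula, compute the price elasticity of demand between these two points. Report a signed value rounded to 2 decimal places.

-1.23

%ΔQ = (13080 − 10780) / [(10780 + 13080)/2] = 2300/11930 = 0.192791…
%ΔP = (1 − 1.17) / [(1.17 + 1)/2] = -0.17/1.085 = -0.156682…
Arc Ed = %ΔQ / %ΔP = (2300/11930) / (-0.17/1.085) = -1.2304…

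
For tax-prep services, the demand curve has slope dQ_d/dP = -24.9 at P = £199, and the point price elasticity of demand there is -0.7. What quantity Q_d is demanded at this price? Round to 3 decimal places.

7078.714

Ed = (dQ_d/dP)·(P/Q_d) ⇒ Q_d = (dQ_d/dP)·P/Ed = (-24.9)·199/(-0.7) = 7078.71428…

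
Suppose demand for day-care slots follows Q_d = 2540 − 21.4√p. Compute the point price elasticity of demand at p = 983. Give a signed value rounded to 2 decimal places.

-0.18

dQ_d/dp = −21.4/(2√p) = -0.341277. At p = 983, Q_d = 1869.05.
Ed = (dQ_d/dp)·(p/Q_d) = (-0.341277) × (983/1869.05) = -0.1794…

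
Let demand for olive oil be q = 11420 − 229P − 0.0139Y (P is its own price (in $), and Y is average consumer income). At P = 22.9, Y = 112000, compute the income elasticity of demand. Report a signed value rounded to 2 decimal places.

At the given values, q = 11420 − 229(22.9) − 0.0139(112000) = 4619.1.
∂q/∂Y = -0.0139.
E = (-0.0139) × (112000/4619.1) = -0.3370…

-0.34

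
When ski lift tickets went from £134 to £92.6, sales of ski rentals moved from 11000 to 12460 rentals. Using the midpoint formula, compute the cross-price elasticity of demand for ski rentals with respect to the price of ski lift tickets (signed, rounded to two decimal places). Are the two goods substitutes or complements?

-0.34; complements

%ΔQ_{ski rentals} = (12460 − 11000)/avg = 1460/11730 = 0.124467…
%ΔP_{ski lift tickets} = (92.6 − 134)/avg = -41.4/113.3 = -0.365401…
E_cross = (1460/11730) / (-41.4/113.3) = -0.3406…
E_cross < 0 ⇒ the goods are complements.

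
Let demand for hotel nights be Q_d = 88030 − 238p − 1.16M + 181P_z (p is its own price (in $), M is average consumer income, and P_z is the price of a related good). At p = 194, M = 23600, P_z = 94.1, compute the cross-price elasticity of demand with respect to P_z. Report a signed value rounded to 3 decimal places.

0.540

At the given values, Q_d = 88030 − 238(194) − 1.16(23600) + 181(94.1) = 31514.1.
∂Q_d/∂P_z = 181.
E = (181) × (94.1/31514.1) = 0.54045…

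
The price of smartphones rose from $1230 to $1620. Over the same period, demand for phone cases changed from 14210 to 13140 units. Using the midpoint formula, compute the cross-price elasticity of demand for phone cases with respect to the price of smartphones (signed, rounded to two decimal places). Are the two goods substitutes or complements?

-0.29; complements

%ΔQ_{phone cases} = (13140 − 14210)/avg = -1070/13675 = -0.078244…
%ΔP_{smartphones} = (1620 − 1230)/avg = 390/1425 = 0.273684…
E_cross = (-1070/13675) / (390/1425) = -0.2858…
E_cross < 0 ⇒ the goods are complements.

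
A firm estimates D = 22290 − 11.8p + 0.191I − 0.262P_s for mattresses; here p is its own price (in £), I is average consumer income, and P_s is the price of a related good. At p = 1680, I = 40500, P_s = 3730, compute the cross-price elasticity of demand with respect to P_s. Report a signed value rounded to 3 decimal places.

-0.106

At the given values, D = 22290 − 11.8(1680) + 0.191(40500) − 0.262(3730) = 9224.24.
∂D/∂P_s = -0.262.
E = (-0.262) × (3730/9224.24) = -0.10594…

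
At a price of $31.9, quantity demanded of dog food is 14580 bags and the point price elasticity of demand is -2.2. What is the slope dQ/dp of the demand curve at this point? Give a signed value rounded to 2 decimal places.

Ed = (dQ/dp)·(p/Q) ⇒ dQ/dp = Ed·Q/p = (-2.2)·14580/31.9 = -1005.5172…

-1005.52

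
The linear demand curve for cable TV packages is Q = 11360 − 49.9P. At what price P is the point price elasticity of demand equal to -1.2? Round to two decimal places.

Ed = −49.9P/(11360 − 49.9P). Set this equal to -1.2:
49.9P = 1.2·(11360 − 49.9P) ⇒ 49.9P(1 + 1.2) = 1.2·11360
P = 1.2·11360 / (49.9·2.2) = 124.1756…

124.18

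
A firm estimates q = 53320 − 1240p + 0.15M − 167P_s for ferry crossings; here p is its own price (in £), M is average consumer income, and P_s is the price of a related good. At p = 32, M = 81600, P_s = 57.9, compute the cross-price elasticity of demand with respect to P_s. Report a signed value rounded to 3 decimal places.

At the given values, q = 53320 − 1240(32) + 0.15(81600) − 167(57.9) = 16210.7.
∂q/∂P_s = -167.
E = (-167) × (57.9/16210.7) = -0.59647…

-0.596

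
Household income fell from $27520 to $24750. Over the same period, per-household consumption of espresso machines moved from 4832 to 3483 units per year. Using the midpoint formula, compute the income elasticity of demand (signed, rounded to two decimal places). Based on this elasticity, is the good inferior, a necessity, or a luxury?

3.06; luxury

%ΔQ = (3483 − 4832)/[( 4832 + 3483)/2] = -1349/4157.5 = -0.324473…
%ΔIncome = (24750 − 27520)/[( 27520 + 24750)/2] = -2770/26135 = -0.105988…
E_income = (-1349/4157.5) / (-2770/26135) = 3.0614…
E_income > 1 ⇒ normal good, luxury.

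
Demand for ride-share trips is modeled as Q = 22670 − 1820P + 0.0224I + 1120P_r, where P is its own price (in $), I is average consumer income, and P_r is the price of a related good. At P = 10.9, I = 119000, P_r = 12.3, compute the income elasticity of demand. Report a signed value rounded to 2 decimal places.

0.14

At the given values, Q = 22670 − 1820(10.9) + 0.0224(119000) + 1120(12.3) = 19273.6.
∂Q/∂I = 0.0224.
E = (0.0224) × (119000/19273.6) = 0.1383…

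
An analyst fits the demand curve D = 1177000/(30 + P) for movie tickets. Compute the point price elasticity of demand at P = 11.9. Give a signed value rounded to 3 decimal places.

-0.284

dD/dP = −1177000/(30 + P)² = -670.422. At P = 11.9, D = 28090.7.
Ed = (dD/dP)·(P/D) = (-670.422) × (11.9/28090.7) = -0.28400…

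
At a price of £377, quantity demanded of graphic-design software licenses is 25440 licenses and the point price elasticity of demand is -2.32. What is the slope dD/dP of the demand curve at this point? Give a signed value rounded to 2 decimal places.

Ed = (dD/dP)·(P/D) ⇒ dD/dP = Ed·D/P = (-2.32)·25440/377 = -156.5538…

-156.55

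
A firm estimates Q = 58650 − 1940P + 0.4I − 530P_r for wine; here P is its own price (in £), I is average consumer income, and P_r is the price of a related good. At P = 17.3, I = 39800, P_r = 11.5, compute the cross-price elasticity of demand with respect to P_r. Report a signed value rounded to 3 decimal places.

-0.175

At the given values, Q = 58650 − 1940(17.3) + 0.4(39800) − 530(11.5) = 34913.
∂Q/∂P_r = -530.
E = (-530) × (11.5/34913) = -0.17457…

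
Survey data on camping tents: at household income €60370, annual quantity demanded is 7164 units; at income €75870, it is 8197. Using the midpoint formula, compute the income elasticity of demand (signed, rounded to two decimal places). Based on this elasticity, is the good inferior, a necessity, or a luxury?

%ΔQ = (8197 − 7164)/[( 7164 + 8197)/2] = 1033/7680.5 = 0.134496…
%ΔIncome = (75870 − 60370)/[( 60370 + 75870)/2] = 15500/68120 = 0.227539…
E_income = (1033/7680.5) / (15500/68120) = 0.5910…
0 < E_income < 1 ⇒ normal good, necessity.

0.59; necessity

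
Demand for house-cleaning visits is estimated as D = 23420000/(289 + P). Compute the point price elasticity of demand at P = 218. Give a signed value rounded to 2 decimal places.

dD/dP = −23420000/(289 + P)² = -91.111. At P = 218, D = 46193.3.
Ed = (dD/dP)·(P/D) = (-91.111) × (218/46193.3) = -0.4299…

-0.43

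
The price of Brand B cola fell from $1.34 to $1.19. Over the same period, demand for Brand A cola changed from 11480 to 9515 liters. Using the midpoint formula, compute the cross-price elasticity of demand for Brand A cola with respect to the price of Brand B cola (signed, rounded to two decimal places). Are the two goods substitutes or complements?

%ΔQ_{Brand A cola} = (9515 − 11480)/avg = -1965/10497.5 = -0.187187…
%ΔP_{Brand B cola} = (1.19 − 1.34)/avg = -0.15/1.265 = -0.118577…
E_cross = (-1965/10497.5) / (-0.15/1.265) = 1.5786…
E_cross > 0 ⇒ the goods are substitutes.

1.58; substitutes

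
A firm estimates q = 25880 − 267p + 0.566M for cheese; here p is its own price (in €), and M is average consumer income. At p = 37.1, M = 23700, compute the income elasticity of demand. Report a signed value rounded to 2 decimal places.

At the given values, q = 25880 − 267(37.1) + 0.566(23700) = 29388.5.
∂q/∂M = 0.566.
E = (0.566) × (23700/29388.5) = 0.4564…

0.46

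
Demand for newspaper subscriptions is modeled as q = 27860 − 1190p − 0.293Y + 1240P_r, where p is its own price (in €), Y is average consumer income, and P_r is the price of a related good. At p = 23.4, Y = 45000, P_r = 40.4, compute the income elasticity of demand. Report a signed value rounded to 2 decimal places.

-0.36

At the given values, q = 27860 − 1190(23.4) − 0.293(45000) + 1240(40.4) = 36925.
∂q/∂Y = -0.293.
E = (-0.293) × (45000/36925) = -0.3570…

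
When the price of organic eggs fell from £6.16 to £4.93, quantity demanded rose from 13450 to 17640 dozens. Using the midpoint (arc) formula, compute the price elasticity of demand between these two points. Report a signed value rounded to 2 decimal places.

-1.22

%ΔQ = (17640 − 13450) / [(13450 + 17640)/2] = 4190/15545 = 0.269540…
%ΔP = (4.93 − 6.16) / [(6.16 + 4.93)/2] = -1.23/5.545 = -0.221821…
Arc Ed = %ΔQ / %ΔP = (4190/15545) / (-1.23/5.545) = -1.2151…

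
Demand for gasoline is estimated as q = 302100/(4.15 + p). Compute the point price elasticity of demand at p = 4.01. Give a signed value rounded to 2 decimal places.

dq/dp = −302100/(4.15 + p)² = -4537.02. At p = 4.01, q = 37022.1.
Ed = (dq/dp)·(p/q) = (-4537.02) × (4.01/37022.1) = -0.4914…

-0.49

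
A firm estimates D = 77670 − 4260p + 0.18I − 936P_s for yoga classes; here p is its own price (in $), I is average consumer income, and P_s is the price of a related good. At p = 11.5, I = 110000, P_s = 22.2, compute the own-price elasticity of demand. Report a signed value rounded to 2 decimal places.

At the given values, D = 77670 − 4260(11.5) + 0.18(110000) − 936(22.2) = 27700.8.
∂D/∂p = −4260.
E = (-4260) × (11.5/27700.8) = -1.7685…

-1.77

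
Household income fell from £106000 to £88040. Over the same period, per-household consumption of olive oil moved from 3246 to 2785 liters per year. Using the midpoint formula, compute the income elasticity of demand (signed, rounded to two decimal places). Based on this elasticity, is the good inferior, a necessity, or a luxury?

0.83; necessity

%ΔQ = (2785 − 3246)/[( 3246 + 2785)/2] = -461/3015.5 = -0.152876…
%ΔIncome = (88040 − 106000)/[( 106000 + 88040)/2] = -17960/97020 = -0.185116…
E_income = (-461/3015.5) / (-17960/97020) = 0.8258…
0 < E_income < 1 ⇒ normal good, necessity.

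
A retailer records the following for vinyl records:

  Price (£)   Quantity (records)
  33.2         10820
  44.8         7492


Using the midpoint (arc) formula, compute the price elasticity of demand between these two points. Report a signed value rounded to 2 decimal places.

-1.22

%ΔQ = (7492 − 10820) / [(10820 + 7492)/2] = -3328/9156 = -0.363477…
%ΔP = (44.8 − 33.2) / [(33.2 + 44.8)/2] = 11.6/39 = 0.297435…
Arc Ed = %ΔQ / %ΔP = (-3328/9156) / (11.6/39) = -1.2220…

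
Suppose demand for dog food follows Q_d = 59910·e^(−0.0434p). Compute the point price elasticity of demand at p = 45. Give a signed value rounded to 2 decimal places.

-1.95

dQ_d/dp = −0.0434·Q_d = -368.818. At p = 45, Q_d = 8498.11.
Ed = (dQ_d/dp)·(p/Q_d) = (-368.818) × (45/8498.11) = -1.953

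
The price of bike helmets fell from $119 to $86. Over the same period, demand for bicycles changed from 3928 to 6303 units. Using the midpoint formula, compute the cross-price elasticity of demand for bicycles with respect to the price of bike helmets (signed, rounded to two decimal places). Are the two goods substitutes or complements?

%ΔQ_{bicycles} = (6303 − 3928)/avg = 2375/5115.5 = 0.464275…
%ΔP_{bike helmets} = (86 − 119)/avg = -33/102.5 = -0.321951…
E_cross = (2375/5115.5) / (-33/102.5) = -1.4420…
E_cross < 0 ⇒ the goods are complements.

-1.44; complements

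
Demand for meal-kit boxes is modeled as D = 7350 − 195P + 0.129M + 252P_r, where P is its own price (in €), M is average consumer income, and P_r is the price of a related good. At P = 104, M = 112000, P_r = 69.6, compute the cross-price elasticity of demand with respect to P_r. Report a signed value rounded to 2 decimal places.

0.92

At the given values, D = 7350 − 195(104) + 0.129(112000) + 252(69.6) = 19057.2.
∂D/∂P_r = 252.
E = (252) × (69.6/19057.2) = 0.9203…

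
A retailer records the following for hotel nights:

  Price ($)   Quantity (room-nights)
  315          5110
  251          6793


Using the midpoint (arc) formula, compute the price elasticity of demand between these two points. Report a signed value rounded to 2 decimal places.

%ΔQ = (6793 − 5110) / [(5110 + 6793)/2] = 1683/5951.5 = 0.282785…
%ΔP = (251 − 315) / [(315 + 251)/2] = -64/283 = -0.226148…
Arc Ed = %ΔQ / %ΔP = (1683/5951.5) / (-64/283) = -1.2504…

-1.25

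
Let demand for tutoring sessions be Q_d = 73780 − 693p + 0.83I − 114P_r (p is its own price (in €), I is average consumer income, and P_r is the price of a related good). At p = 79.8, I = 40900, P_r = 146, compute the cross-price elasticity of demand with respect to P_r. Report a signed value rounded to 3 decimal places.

At the given values, Q_d = 73780 − 693(79.8) + 0.83(40900) − 114(146) = 35781.6.
∂Q_d/∂P_r = -114.
E = (-114) × (146/35781.6) = -0.46515…

-0.465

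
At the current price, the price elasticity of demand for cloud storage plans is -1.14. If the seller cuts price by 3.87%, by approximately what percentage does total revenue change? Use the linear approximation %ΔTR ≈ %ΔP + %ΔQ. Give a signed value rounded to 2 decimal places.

+0.54%

%ΔQ ≈ Ed × %ΔP = (-1.14) × (-3.87%) = +4.4118%
%ΔTR ≈ %ΔP + %ΔQ = (-3.87%) + (+4.4118%) = +0.5418%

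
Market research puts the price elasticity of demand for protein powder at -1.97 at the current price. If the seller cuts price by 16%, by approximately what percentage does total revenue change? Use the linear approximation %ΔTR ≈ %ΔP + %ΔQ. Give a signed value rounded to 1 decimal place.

%ΔQ ≈ Ed × %ΔP = (-1.97) × (-16%) = +31.5200%
%ΔTR ≈ %ΔP + %ΔQ = (-16%) + (+31.5200%) = +15.5200%

+15.5%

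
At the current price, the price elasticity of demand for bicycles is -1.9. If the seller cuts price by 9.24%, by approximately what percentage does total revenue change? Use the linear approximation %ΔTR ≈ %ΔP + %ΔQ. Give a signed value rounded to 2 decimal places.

%ΔQ ≈ Ed × %ΔP = (-1.9) × (-9.24%) = +17.5560%
%ΔTR ≈ %ΔP + %ΔQ = (-9.24%) + (+17.5560%) = +8.3160%

+8.32%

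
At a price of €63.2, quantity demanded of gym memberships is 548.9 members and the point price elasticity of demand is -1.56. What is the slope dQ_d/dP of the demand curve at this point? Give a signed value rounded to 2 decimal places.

-13.55

Ed = (dQ_d/dP)·(P/Q_d) ⇒ dQ_d/dP = Ed·Q_d/P = (-1.56)·548.9/63.2 = -13.5487…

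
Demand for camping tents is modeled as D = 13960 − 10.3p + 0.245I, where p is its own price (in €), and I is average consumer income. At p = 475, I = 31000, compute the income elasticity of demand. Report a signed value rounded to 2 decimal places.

0.46

At the given values, D = 13960 − 10.3(475) + 0.245(31000) = 16662.5.
∂D/∂I = 0.245.
E = (0.245) × (31000/16662.5) = 0.4558…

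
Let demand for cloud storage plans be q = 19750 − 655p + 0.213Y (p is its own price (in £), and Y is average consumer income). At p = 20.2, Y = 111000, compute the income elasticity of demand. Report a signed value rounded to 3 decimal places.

0.784

At the given values, q = 19750 − 655(20.2) + 0.213(111000) = 30162.
∂q/∂Y = 0.213.
E = (0.213) × (111000/30162) = 0.78386…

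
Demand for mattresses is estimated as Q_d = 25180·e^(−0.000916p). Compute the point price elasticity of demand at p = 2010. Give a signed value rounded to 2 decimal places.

dQ_d/dp = −0.000916·Q_d = -3.65886. At p = 2010, Q_d = 3994.39.
Ed = (dQ_d/dp)·(p/Q_d) = (-3.65886) × (2010/3994.39) = -1.8411…

-1.84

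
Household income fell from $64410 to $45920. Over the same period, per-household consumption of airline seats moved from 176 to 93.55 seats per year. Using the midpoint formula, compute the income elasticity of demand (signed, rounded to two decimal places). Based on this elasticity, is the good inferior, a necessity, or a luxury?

1.83; luxury

%ΔQ = (93.55 − 176)/[( 176 + 93.55)/2] = -82.45/134.775 = -0.611760…
%ΔIncome = (45920 − 64410)/[( 64410 + 45920)/2] = -18490/55165 = -0.335176…
E_income = (-82.45/134.775) / (-18490/55165) = 1.8251…
E_income > 1 ⇒ normal good, luxury.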